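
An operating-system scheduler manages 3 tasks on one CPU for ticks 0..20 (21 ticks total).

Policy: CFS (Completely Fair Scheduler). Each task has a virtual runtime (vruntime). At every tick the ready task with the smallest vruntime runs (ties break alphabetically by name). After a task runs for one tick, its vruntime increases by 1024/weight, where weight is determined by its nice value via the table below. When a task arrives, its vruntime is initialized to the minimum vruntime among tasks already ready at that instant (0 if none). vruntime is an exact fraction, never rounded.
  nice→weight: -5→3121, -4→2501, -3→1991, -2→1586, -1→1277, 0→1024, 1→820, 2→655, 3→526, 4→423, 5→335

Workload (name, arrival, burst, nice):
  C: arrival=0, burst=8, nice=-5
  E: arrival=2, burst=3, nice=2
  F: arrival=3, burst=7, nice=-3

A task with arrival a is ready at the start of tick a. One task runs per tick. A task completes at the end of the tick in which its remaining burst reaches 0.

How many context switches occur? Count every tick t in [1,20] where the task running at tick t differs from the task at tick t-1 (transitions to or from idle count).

t=0: vr[C=0] → run C
t=1: vr[C=1024/3121] → run C
t=2: vr[C=2048/3121 E=2048/3121] → run C
t=3: vr[C=3072/3121 E=2048/3121 F=2048/3121] → run E
t=4: vr[C=3072/3121 E=4537344/2044255 F=2048/3121] → run F
t=5: vr[C=3072/3121 E=4537344/2044255 F=7273472/6213911] → run C
t=6: vr[C=4096/3121 E=4537344/2044255 F=7273472/6213911] → run F
t=7: vr[C=4096/3121 E=4537344/2044255 F=10469376/6213911] → run C
t=8: vr[C=5120/3121 E=4537344/2044255 F=10469376/6213911] → run C
t=9: vr[C=6144/3121 E=4537344/2044255 F=10469376/6213911] → run F
t=10: vr[C=6144/3121 E=4537344/2044255 F=13665280/6213911] → run C
t=11: vr[C=7168/3121 E=4537344/2044255 F=13665280/6213911] → run F
t=12: vr[C=7168/3121 E=4537344/2044255 F=16861184/6213911] → run E
t=13: vr[C=7168/3121 E=7733248/2044255 F=16861184/6213911] → run C
t=14: vr[E=7733248/2044255 F=16861184/6213911] → run F
t=15: vr[E=7733248/2044255 F=20057088/6213911] → run F
t=16: vr[E=7733248/2044255 F=23252992/6213911] → run F
t=17: vr[E=7733248/2044255] → run E
t=18: (idle)
t=19: (idle)
t=20: (idle)

context switches = 13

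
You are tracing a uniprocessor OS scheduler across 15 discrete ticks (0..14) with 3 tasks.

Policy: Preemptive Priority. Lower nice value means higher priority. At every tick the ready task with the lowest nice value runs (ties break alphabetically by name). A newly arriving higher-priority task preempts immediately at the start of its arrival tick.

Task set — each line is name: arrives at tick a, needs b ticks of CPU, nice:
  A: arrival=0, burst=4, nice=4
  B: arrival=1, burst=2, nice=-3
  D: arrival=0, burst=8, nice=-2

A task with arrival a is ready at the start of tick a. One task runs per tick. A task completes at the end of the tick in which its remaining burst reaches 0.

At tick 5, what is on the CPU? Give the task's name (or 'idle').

running at tick 5 = D

t=0: ready={A,D} → run D
t=1: ready={A,B,D} → run B
t=2: ready={A,B,D} → run B
t=3: ready={A,D} → run D
t=4: ready={A,D} → run D
t=5: ready={A,D} → run D
t=6: ready={A,D} → run D
t=7: ready={A,D} → run D
t=8: ready={A,D} → run D
t=9: ready={A,D} → run D
t=10: ready={A} → run A
t=11: ready={A} → run A
t=12: ready={A} → run A
t=13: ready={A} → run A
t=14: (idle)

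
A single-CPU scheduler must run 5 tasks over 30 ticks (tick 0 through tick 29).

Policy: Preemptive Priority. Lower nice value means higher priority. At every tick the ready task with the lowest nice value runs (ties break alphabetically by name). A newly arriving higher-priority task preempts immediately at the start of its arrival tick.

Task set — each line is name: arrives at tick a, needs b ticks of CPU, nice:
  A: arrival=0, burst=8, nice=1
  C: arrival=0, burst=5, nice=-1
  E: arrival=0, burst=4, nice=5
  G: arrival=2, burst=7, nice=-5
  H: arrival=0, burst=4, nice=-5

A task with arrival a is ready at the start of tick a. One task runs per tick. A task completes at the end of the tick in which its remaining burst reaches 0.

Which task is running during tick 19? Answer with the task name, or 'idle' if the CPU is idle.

running at tick 19 = A

t=0: ready={A,C,E,H} → run H
t=1: ready={A,C,E,H} → run H
t=2: ready={A,C,E,G,H} → run G
t=3: ready={A,C,E,G,H} → run G
t=4: ready={A,C,E,G,H} → run G
t=5: ready={A,C,E,G,H} → run G
t=6: ready={A,C,E,G,H} → run G
t=7: ready={A,C,E,G,H} → run G
t=8: ready={A,C,E,G,H} → run G
t=9: ready={A,C,E,H} → run H
t=10: ready={A,C,E,H} → run H
t=11: ready={A,C,E} → run C
t=12: ready={A,C,E} → run C
t=13: ready={A,C,E} → run C
t=14: ready={A,C,E} → run C
t=15: ready={A,C,E} → run C
t=16: ready={A,E} → run A
t=17: ready={A,E} → run A
t=18: ready={A,E} → run A
t=19: ready={A,E} → run A
t=20: ready={A,E} → run A
t=21: ready={A,E} → run A
t=22: ready={A,E} → run A
t=23: ready={A,E} → run A
t=24: ready={E} → run E
t=25: ready={E} → run E
t=26: ready={E} → run E
t=27: ready={E} → run E
t=28: (idle)
t=29: (idle)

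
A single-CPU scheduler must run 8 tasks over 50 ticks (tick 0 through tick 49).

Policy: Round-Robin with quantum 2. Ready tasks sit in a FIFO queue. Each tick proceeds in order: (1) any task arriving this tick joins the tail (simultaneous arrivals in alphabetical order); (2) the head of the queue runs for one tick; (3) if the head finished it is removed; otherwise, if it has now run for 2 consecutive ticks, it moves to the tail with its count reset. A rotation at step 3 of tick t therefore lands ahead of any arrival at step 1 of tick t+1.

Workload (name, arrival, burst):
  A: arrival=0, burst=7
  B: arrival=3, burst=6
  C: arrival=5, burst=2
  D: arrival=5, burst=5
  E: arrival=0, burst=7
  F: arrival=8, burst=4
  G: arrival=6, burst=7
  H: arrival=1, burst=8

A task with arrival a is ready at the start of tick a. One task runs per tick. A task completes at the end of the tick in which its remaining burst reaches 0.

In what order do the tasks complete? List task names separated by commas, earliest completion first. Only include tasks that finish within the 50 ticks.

t=0: queue=[A,E] q_used=0 → run A
t=1: queue=[A,E,H] q_used=1 → run A
t=2: queue=[E,H,A] q_used=0 → run E
t=3: queue=[E,H,A,B] q_used=1 → run E
t=4: queue=[H,A,B,E] q_used=0 → run H
t=5: queue=[H,A,B,E,C,D] q_used=1 → run H
t=6: queue=[A,B,E,C,D,H,G] q_used=0 → run A
t=7: queue=[A,B,E,C,D,H,G] q_used=1 → run A
t=8: queue=[B,E,C,D,H,G,A,F] q_used=0 → run B
t=9: queue=[B,E,C,D,H,G,A,F] q_used=1 → run B
t=10: queue=[E,C,D,H,G,A,F,B] q_used=0 → run E
t=11: queue=[E,C,D,H,G,A,F,B] q_used=1 → run E
t=12: queue=[C,D,H,G,A,F,B,E] q_used=0 → run C
t=13: queue=[C,D,H,G,A,F,B,E] q_used=1 → run C
t=14: queue=[D,H,G,A,F,B,E] q_used=0 → run D
t=15: queue=[D,H,G,A,F,B,E] q_used=1 → run D
t=16: queue=[H,G,A,F,B,E,D] q_used=0 → run H
t=17: queue=[H,G,A,F,B,E,D] q_used=1 → run H
t=18: queue=[G,A,F,B,E,D,H] q_used=0 → run G
t=19: queue=[G,A,F,B,E,D,H] q_used=1 → run G
t=20: queue=[A,F,B,E,D,H,G] q_used=0 → run A
t=21: queue=[A,F,B,E,D,H,G] q_used=1 → run A
t=22: queue=[F,B,E,D,H,G,A] q_used=0 → run F
t=23: queue=[F,B,E,D,H,G,A] q_used=1 → run F
t=24: queue=[B,E,D,H,G,A,F] q_used=0 → run B
t=25: queue=[B,E,D,H,G,A,F] q_used=1 → run B
t=26: queue=[E,D,H,G,A,F,B] q_used=0 → run E
t=27: queue=[E,D,H,G,A,F,B] q_used=1 → run E
t=28: queue=[D,H,G,A,F,B,E] q_used=0 → run D
t=29: queue=[D,H,G,A,F,B,E] q_used=1 → run D
t=30: queue=[H,G,A,F,B,E,D] q_used=0 → run H
t=31: queue=[H,G,A,F,B,E,D] q_used=1 → run H
t=32: queue=[G,A,F,B,E,D,H] q_used=0 → run G
t=33: queue=[G,A,F,B,E,D,H] q_used=1 → run G
t=34: queue=[A,F,B,E,D,H,G] q_used=0 → run A
t=35: queue=[F,B,E,D,H,G] q_used=0 → run F
t=36: queue=[F,B,E,D,H,G] q_used=1 → run F
t=37: queue=[B,E,D,H,G] q_used=0 → run B
t=38: queue=[B,E,D,H,G] q_used=1 → run B
t=39: queue=[E,D,H,G] q_used=0 → run E
t=40: queue=[D,H,G] q_used=0 → run D
t=41: queue=[H,G] q_used=0 → run H
t=42: queue=[H,G] q_used=1 → run H
t=43: queue=[G] q_used=0 → run G
t=44: queue=[G] q_used=1 → run G
t=45: queue=[G] q_used=0 → run G
t=46: (idle)
t=47: (idle)
t=48: (idle)
t=49: (idle)

completion order = C, A, F, B, E, D, H, G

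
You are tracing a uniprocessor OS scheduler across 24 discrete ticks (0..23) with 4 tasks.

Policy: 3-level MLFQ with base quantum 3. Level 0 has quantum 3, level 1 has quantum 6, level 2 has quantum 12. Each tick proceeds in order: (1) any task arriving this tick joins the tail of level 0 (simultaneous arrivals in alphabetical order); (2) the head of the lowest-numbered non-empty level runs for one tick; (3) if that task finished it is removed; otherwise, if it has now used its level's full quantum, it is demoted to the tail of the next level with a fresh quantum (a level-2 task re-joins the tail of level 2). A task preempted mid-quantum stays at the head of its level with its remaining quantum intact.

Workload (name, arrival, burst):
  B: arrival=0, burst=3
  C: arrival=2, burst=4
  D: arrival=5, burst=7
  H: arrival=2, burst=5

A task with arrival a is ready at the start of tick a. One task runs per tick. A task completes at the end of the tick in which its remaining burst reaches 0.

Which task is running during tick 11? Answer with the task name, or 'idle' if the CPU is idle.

running at tick 11 = D

t=0: L0/L1/L2 = B/-/- → run B
t=1: L0/L1/L2 = B/-/- → run B
t=2: L0/L1/L2 = BCH/-/- → run B
t=3: L0/L1/L2 = CH/-/- → run C
t=4: L0/L1/L2 = CH/-/- → run C
t=5: L0/L1/L2 = CHD/-/- → run C
t=6: L0/L1/L2 = HD/C/- → run H
t=7: L0/L1/L2 = HD/C/- → run H
t=8: L0/L1/L2 = HD/C/- → run H
t=9: L0/L1/L2 = D/CH/- → run D
t=10: L0/L1/L2 = D/CH/- → run D
t=11: L0/L1/L2 = D/CH/- → run D
t=12: L0/L1/L2 = -/CHD/- → run C
t=13: L0/L1/L2 = -/HD/- → run H
t=14: L0/L1/L2 = -/HD/- → run H
t=15: L0/L1/L2 = -/D/- → run D
t=16: L0/L1/L2 = -/D/- → run D
t=17: L0/L1/L2 = -/D/- → run D
t=18: L0/L1/L2 = -/D/- → run D
t=19: (idle)
t=20: (idle)
t=21: (idle)
t=22: (idle)
t=23: (idle)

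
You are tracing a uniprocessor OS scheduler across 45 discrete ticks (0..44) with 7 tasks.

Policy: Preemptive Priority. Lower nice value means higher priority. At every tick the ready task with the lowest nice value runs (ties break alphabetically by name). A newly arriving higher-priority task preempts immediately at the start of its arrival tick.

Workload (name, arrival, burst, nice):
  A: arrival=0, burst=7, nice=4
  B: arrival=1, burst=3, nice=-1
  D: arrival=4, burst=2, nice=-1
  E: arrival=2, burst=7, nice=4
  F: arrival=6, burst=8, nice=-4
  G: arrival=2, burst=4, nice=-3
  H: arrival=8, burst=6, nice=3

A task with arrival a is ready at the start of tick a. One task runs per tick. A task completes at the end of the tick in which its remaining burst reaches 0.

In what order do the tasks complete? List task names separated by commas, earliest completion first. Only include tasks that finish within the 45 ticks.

t=0: ready={A} → run A
t=1: ready={A,B} → run B
t=2: ready={A,B,E,G} → run G
t=3: ready={A,B,E,G} → run G
t=4: ready={A,B,D,E,G} → run G
t=5: ready={A,B,D,E,G} → run G
t=6: ready={A,B,D,E,F} → run F
t=7: ready={A,B,D,E,F} → run F
t=8: ready={A,B,D,E,F,H} → run F
t=9: ready={A,B,D,E,F,H} → run F
t=10: ready={A,B,D,E,F,H} → run F
t=11: ready={A,B,D,E,F,H} → run F
t=12: ready={A,B,D,E,F,H} → run F
t=13: ready={A,B,D,E,F,H} → run F
t=14: ready={A,B,D,E,H} → run B
t=15: ready={A,B,D,E,H} → run B
t=16: ready={A,D,E,H} → run D
t=17: ready={A,D,E,H} → run D
t=18: ready={A,E,H} → run H
t=19: ready={A,E,H} → run H
t=20: ready={A,E,H} → run H
t=21: ready={A,E,H} → run H
t=22: ready={A,E,H} → run H
t=23: ready={A,E,H} → run H
t=24: ready={A,E} → run A
t=25: ready={A,E} → run A
t=26: ready={A,E} → run A
t=27: ready={A,E} → run A
t=28: ready={A,E} → run A
t=29: ready={A,E} → run A
t=30: ready={E} → run E
t=31: ready={E} → run E
t=32: ready={E} → run E
t=33: ready={E} → run E
t=34: ready={E} → run E
t=35: ready={E} → run E
t=36: ready={E} → run E
t=37: (idle)
t=38: (idle)
t=39: (idle)
t=40: (idle)
t=41: (idle)
t=42: (idle)
t=43: (idle)
t=44: (idle)

completion order = G, F, B, D, H, A, E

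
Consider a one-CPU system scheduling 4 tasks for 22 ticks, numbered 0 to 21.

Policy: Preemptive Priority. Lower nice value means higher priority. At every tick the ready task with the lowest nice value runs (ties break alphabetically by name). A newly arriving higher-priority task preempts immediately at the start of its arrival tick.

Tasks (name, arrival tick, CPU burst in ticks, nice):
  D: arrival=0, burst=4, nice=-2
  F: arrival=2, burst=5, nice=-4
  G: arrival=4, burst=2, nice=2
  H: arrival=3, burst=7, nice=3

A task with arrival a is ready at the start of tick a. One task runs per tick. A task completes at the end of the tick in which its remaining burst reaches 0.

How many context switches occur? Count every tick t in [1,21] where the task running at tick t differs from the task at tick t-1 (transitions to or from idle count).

context switches = 5

t=0: ready={D} → run D
t=1: ready={D} → run D
t=2: ready={D,F} → run F
t=3: ready={D,F,H} → run F
t=4: ready={D,F,G,H} → run F
t=5: ready={D,F,G,H} → run F
t=6: ready={D,F,G,H} → run F
t=7: ready={D,G,H} → run D
t=8: ready={D,G,H} → run D
t=9: ready={G,H} → run G
t=10: ready={G,H} → run G
t=11: ready={H} → run H
t=12: ready={H} → run H
t=13: ready={H} → run H
t=14: ready={H} → run H
t=15: ready={H} → run H
t=16: ready={H} → run H
t=17: ready={H} → run H
t=18: (idle)
t=19: (idle)
t=20: (idle)
t=21: (idle)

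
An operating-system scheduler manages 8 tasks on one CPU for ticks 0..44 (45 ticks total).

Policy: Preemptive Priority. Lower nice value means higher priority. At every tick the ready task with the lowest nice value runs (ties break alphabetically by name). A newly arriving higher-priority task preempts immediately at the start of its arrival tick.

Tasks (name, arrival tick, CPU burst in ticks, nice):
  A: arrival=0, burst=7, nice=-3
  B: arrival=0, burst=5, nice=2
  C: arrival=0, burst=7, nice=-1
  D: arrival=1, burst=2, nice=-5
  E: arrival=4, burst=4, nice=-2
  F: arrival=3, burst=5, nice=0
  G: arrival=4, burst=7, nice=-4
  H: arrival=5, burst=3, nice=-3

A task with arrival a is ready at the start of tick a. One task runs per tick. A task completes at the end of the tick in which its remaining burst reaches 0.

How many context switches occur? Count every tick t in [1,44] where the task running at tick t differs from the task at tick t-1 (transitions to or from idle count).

context switches = 10

t=0: ready={A,B,C} → run A
t=1: ready={A,B,C,D} → run D
t=2: ready={A,B,C,D} → run D
t=3: ready={A,B,C,F} → run A
t=4: ready={A,B,C,E,F,G} → run G
t=5: ready={A,B,C,E,F,G,H} → run G
t=6: ready={A,B,C,E,F,G,H} → run G
t=7: ready={A,B,C,E,F,G,H} → run G
t=8: ready={A,B,C,E,F,G,H} → run G
t=9: ready={A,B,C,E,F,G,H} → run G
t=10: ready={A,B,C,E,F,G,H} → run G
t=11: ready={A,B,C,E,F,H} → run A
t=12: ready={A,B,C,E,F,H} → run A
t=13: ready={A,B,C,E,F,H} → run A
t=14: ready={A,B,C,E,F,H} → run A
t=15: ready={A,B,C,E,F,H} → run A
t=16: ready={B,C,E,F,H} → run H
t=17: ready={B,C,E,F,H} → run H
t=18: ready={B,C,E,F,H} → run H
t=19: ready={B,C,E,F} → run E
t=20: ready={B,C,E,F} → run E
t=21: ready={B,C,E,F} → run E
t=22: ready={B,C,E,F} → run E
t=23: ready={B,C,F} → run C
t=24: ready={B,C,F} → run C
t=25: ready={B,C,F} → run C
t=26: ready={B,C,F} → run C
t=27: ready={B,C,F} → run C
t=28: ready={B,C,F} → run C
t=29: ready={B,C,F} → run C
t=30: ready={B,F} → run F
t=31: ready={B,F} → run F
t=32: ready={B,F} → run F
t=33: ready={B,F} → run F
t=34: ready={B,F} → run F
t=35: ready={B} → run B
t=36: ready={B} → run B
t=37: ready={B} → run B
t=38: ready={B} → run B
t=39: ready={B} → run B
t=40: (idle)
t=41: (idle)
t=42: (idle)
t=43: (idle)
t=44: (idle)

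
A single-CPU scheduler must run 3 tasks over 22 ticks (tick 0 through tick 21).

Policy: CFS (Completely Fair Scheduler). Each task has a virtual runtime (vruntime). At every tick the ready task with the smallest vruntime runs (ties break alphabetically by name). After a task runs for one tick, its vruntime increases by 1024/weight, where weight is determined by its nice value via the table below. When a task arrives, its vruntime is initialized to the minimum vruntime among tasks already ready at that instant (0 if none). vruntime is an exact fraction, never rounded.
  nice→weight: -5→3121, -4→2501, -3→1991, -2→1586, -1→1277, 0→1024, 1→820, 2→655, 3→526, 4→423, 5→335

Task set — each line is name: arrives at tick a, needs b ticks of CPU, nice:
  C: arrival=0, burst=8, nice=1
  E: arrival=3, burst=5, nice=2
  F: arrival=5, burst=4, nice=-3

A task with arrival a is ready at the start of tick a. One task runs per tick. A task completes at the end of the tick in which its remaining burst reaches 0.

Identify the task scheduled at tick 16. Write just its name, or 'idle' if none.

running at tick 16 = E

t=0: vr[C=0] → run C
t=1: vr[C=256/205] → run C
t=2: vr[C=512/205] → run C
t=3: vr[C=768/205 E=768/205] → run C
t=4: vr[C=1024/205 E=768/205] → run E
t=5: vr[C=1024/205 E=142592/26855 F=1024/205] → run C
t=6: vr[C=256/41 E=142592/26855 F=1024/205] → run F
t=7: vr[C=256/41 E=142592/26855 F=2248704/408155] → run E
t=8: vr[C=256/41 E=184576/26855 F=2248704/408155] → run F
t=9: vr[C=256/41 E=184576/26855 F=2458624/408155] → run F
t=10: vr[C=256/41 E=184576/26855 F=2668544/408155] → run C
t=11: vr[C=1536/205 E=184576/26855 F=2668544/408155] → run F
t=12: vr[C=1536/205 E=184576/26855] → run E
t=13: vr[C=1536/205 E=45312/5371] → run C
t=14: vr[C=1792/205 E=45312/5371] → run E
t=15: vr[C=1792/205 E=268544/26855] → run C
t=16: vr[E=268544/26855] → run E
t=17: (idle)
t=18: (idle)
t=19: (idle)
t=20: (idle)
t=21: (idle)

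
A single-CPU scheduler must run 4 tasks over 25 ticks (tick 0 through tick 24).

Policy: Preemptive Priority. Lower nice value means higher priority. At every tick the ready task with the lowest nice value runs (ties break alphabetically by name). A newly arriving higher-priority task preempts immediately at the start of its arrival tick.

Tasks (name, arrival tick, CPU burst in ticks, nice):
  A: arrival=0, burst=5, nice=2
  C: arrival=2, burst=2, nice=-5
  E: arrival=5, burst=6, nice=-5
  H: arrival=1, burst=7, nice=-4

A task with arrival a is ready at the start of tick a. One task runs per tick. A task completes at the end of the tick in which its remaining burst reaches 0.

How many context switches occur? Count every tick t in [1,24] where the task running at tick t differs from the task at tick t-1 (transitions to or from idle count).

t=0: ready={A} → run A
t=1: ready={A,H} → run H
t=2: ready={A,C,H} → run C
t=3: ready={A,C,H} → run C
t=4: ready={A,H} → run H
t=5: ready={A,E,H} → run E
t=6: ready={A,E,H} → run E
t=7: ready={A,E,H} → run E
t=8: ready={A,E,H} → run E
t=9: ready={A,E,H} → run E
t=10: ready={A,E,H} → run E
t=11: ready={A,H} → run H
t=12: ready={A,H} → run H
t=13: ready={A,H} → run H
t=14: ready={A,H} → run H
t=15: ready={A,H} → run H
t=16: ready={A} → run A
t=17: ready={A} → run A
t=18: ready={A} → run A
t=19: ready={A} → run A
t=20: (idle)
t=21: (idle)
t=22: (idle)
t=23: (idle)
t=24: (idle)

context switches = 7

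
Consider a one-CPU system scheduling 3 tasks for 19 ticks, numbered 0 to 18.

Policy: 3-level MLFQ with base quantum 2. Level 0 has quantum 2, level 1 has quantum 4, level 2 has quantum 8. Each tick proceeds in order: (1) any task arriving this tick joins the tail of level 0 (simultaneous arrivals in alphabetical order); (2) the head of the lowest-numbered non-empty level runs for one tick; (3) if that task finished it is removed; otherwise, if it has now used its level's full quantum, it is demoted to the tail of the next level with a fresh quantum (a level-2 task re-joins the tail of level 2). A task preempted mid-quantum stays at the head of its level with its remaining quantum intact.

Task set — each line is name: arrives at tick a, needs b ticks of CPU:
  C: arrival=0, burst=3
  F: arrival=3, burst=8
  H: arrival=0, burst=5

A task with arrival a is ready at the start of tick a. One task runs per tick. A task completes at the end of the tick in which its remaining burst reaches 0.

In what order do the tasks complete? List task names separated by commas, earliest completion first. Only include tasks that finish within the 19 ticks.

t=0: L0/L1/L2 = CH/-/- → run C
t=1: L0/L1/L2 = CH/-/- → run C
t=2: L0/L1/L2 = H/C/- → run H
t=3: L0/L1/L2 = HF/C/- → run H
t=4: L0/L1/L2 = F/CH/- → run F
t=5: L0/L1/L2 = F/CH/- → run F
t=6: L0/L1/L2 = -/CHF/- → run C
t=7: L0/L1/L2 = -/HF/- → run H
t=8: L0/L1/L2 = -/HF/- → run H
t=9: L0/L1/L2 = -/HF/- → run H
t=10: L0/L1/L2 = -/F/- → run F
t=11: L0/L1/L2 = -/F/- → run F
t=12: L0/L1/L2 = -/F/- → run F
t=13: L0/L1/L2 = -/F/- → run F
t=14: L0/L1/L2 = -/-/F → run F
t=15: L0/L1/L2 = -/-/F → run F
t=16: (idle)
t=17: (idle)
t=18: (idle)

completion order = C, H, F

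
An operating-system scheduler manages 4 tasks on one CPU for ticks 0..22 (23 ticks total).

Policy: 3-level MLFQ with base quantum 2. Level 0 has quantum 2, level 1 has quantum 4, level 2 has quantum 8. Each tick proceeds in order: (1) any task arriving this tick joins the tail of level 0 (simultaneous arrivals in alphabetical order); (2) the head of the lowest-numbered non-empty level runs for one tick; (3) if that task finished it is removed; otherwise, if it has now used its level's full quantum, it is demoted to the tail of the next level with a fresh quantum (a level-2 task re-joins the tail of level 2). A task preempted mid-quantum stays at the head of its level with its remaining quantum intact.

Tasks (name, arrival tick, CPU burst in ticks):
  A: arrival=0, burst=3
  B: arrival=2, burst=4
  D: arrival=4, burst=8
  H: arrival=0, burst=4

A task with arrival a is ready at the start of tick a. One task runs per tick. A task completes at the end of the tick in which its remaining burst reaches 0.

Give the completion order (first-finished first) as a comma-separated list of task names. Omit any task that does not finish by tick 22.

completion order = A, H, B, D

t=0: L0/L1/L2 = AH/-/- → run A
t=1: L0/L1/L2 = AH/-/- → run A
t=2: L0/L1/L2 = HB/A/- → run H
t=3: L0/L1/L2 = HB/A/- → run H
t=4: L0/L1/L2 = BD/AH/- → run B
t=5: L0/L1/L2 = BD/AH/- → run B
t=6: L0/L1/L2 = D/AHB/- → run D
t=7: L0/L1/L2 = D/AHB/- → run D
t=8: L0/L1/L2 = -/AHBD/- → run A
t=9: L0/L1/L2 = -/HBD/- → run H
t=10: L0/L1/L2 = -/HBD/- → run H
t=11: L0/L1/L2 = -/BD/- → run B
t=12: L0/L1/L2 = -/BD/- → run B
t=13: L0/L1/L2 = -/D/- → run D
t=14: L0/L1/L2 = -/D/- → run D
t=15: L0/L1/L2 = -/D/- → run D
t=16: L0/L1/L2 = -/D/- → run D
t=17: L0/L1/L2 = -/-/D → run D
t=18: L0/L1/L2 = -/-/D → run D
t=19: (idle)
t=20: (idle)
t=21: (idle)
t=22: (idle)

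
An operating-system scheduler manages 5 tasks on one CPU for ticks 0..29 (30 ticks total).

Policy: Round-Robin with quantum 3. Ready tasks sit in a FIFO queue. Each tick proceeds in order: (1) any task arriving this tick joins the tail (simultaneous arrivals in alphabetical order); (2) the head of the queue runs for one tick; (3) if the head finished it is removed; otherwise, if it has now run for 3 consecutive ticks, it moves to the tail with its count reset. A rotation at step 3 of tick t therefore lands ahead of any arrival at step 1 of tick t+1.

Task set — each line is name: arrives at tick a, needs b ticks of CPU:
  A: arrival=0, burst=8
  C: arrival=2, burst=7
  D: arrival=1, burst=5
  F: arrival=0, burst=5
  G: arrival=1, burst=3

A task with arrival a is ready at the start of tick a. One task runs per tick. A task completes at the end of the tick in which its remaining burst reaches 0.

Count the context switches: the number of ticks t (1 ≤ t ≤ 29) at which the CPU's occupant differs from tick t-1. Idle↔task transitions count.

t=0: queue=[A,F] q_used=0 → run A
t=1: queue=[A,F,D,G] q_used=1 → run A
t=2: queue=[A,F,D,G,C] q_used=2 → run A
t=3: queue=[F,D,G,C,A] q_used=0 → run F
t=4: queue=[F,D,G,C,A] q_used=1 → run F
t=5: queue=[F,D,G,C,A] q_used=2 → run F
t=6: queue=[D,G,C,A,F] q_used=0 → run D
t=7: queue=[D,G,C,A,F] q_used=1 → run D
t=8: queue=[D,G,C,A,F] q_used=2 → run D
t=9: queue=[G,C,A,F,D] q_used=0 → run G
t=10: queue=[G,C,A,F,D] q_used=1 → run G
t=11: queue=[G,C,A,F,D] q_used=2 → run G
t=12: queue=[C,A,F,D] q_used=0 → run C
t=13: queue=[C,A,F,D] q_used=1 → run C
t=14: queue=[C,A,F,D] q_used=2 → run C
t=15: queue=[A,F,D,C] q_used=0 → run A
t=16: queue=[A,F,D,C] q_used=1 → run A
t=17: queue=[A,F,D,C] q_used=2 → run A
t=18: queue=[F,D,C,A] q_used=0 → run F
t=19: queue=[F,D,C,A] q_used=1 → run F
t=20: queue=[D,C,A] q_used=0 → run D
t=21: queue=[D,C,A] q_used=1 → run D
t=22: queue=[C,A] q_used=0 → run C
t=23: queue=[C,A] q_used=1 → run C
t=24: queue=[C,A] q_used=2 → run C
t=25: queue=[A,C] q_used=0 → run A
t=26: queue=[A,C] q_used=1 → run A
t=27: queue=[C] q_used=0 → run C
t=28: (idle)
t=29: (idle)

context switches = 11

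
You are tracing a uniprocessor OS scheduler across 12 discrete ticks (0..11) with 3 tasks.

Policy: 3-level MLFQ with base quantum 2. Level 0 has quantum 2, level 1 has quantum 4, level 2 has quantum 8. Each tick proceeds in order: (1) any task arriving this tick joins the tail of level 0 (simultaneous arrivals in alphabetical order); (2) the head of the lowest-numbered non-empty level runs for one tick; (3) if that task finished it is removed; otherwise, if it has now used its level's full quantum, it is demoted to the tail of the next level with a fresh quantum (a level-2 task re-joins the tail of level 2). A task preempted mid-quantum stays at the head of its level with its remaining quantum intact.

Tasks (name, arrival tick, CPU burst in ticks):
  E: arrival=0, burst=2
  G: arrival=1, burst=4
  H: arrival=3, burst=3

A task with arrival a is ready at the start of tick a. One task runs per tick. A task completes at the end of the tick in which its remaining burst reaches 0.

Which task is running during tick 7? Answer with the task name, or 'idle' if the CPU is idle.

t=0: L0/L1/L2 = E/-/- → run E
t=1: L0/L1/L2 = EG/-/- → run E
t=2: L0/L1/L2 = G/-/- → run G
t=3: L0/L1/L2 = GH/-/- → run G
t=4: L0/L1/L2 = H/G/- → run H
t=5: L0/L1/L2 = H/G/- → run H
t=6: L0/L1/L2 = -/GH/- → run G
t=7: L0/L1/L2 = -/GH/- → run G
t=8: L0/L1/L2 = -/H/- → run H
t=9: (idle)
t=10: (idle)
t=11: (idle)

running at tick 7 = G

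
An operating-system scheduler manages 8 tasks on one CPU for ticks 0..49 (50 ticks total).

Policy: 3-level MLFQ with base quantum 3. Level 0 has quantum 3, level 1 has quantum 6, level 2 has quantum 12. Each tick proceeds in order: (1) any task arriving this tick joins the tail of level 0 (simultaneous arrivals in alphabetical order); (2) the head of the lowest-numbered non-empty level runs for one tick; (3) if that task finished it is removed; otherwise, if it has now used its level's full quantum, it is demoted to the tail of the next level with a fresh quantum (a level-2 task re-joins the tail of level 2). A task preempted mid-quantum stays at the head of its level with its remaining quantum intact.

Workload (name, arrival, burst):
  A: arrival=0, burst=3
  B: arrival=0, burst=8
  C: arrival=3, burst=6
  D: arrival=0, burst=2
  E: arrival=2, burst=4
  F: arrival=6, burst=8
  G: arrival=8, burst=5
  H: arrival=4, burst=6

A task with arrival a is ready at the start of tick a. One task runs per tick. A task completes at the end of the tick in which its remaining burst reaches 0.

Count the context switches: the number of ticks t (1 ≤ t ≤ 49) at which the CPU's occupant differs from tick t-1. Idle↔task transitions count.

t=0: L0/L1/L2 = ABD/-/- → run A
t=1: L0/L1/L2 = ABD/-/- → run A
t=2: L0/L1/L2 = ABDE/-/- → run A
t=3: L0/L1/L2 = BDEC/-/- → run B
t=4: L0/L1/L2 = BDECH/-/- → run B
t=5: L0/L1/L2 = BDECH/-/- → run B
t=6: L0/L1/L2 = DECHF/B/- → run D
t=7: L0/L1/L2 = DECHF/B/- → run D
t=8: L0/L1/L2 = ECHFG/B/- → run E
t=9: L0/L1/L2 = ECHFG/B/- → run E
t=10: L0/L1/L2 = ECHFG/B/- → run E
t=11: L0/L1/L2 = CHFG/BE/- → run C
t=12: L0/L1/L2 = CHFG/BE/- → run C
t=13: L0/L1/L2 = CHFG/BE/- → run C
t=14: L0/L1/L2 = HFG/BEC/- → run H
t=15: L0/L1/L2 = HFG/BEC/- → run H
t=16: L0/L1/L2 = HFG/BEC/- → run H
t=17: L0/L1/L2 = FG/BECH/- → run F
t=18: L0/L1/L2 = FG/BECH/- → run F
t=19: L0/L1/L2 = FG/BECH/- → run F
t=20: L0/L1/L2 = G/BECHF/- → run G
t=21: L0/L1/L2 = G/BECHF/- → run G
t=22: L0/L1/L2 = G/BECHF/- → run G
t=23: L0/L1/L2 = -/BECHFG/- → run B
t=24: L0/L1/L2 = -/BECHFG/- → run B
t=25: L0/L1/L2 = -/BECHFG/- → run B
t=26: L0/L1/L2 = -/BECHFG/- → run B
t=27: L0/L1/L2 = -/BECHFG/- → run B
t=28: L0/L1/L2 = -/ECHFG/- → run E
t=29: L0/L1/L2 = -/CHFG/- → run C
t=30: L0/L1/L2 = -/CHFG/- → run C
t=31: L0/L1/L2 = -/CHFG/- → run C
t=32: L0/L1/L2 = -/HFG/- → run H
t=33: L0/L1/L2 = -/HFG/- → run H
t=34: L0/L1/L2 = -/HFG/- → run H
t=35: L0/L1/L2 = -/FG/- → run F
t=36: L0/L1/L2 = -/FG/- → run F
t=37: L0/L1/L2 = -/FG/- → run F
t=38: L0/L1/L2 = -/FG/- → run F
t=39: L0/L1/L2 = -/FG/- → run F
t=40: L0/L1/L2 = -/G/- → run G
t=41: L0/L1/L2 = -/G/- → run G
t=42: (idle)
t=43: (idle)
t=44: (idle)
t=45: (idle)
t=46: (idle)
t=47: (idle)
t=48: (idle)
t=49: (idle)

context switches = 14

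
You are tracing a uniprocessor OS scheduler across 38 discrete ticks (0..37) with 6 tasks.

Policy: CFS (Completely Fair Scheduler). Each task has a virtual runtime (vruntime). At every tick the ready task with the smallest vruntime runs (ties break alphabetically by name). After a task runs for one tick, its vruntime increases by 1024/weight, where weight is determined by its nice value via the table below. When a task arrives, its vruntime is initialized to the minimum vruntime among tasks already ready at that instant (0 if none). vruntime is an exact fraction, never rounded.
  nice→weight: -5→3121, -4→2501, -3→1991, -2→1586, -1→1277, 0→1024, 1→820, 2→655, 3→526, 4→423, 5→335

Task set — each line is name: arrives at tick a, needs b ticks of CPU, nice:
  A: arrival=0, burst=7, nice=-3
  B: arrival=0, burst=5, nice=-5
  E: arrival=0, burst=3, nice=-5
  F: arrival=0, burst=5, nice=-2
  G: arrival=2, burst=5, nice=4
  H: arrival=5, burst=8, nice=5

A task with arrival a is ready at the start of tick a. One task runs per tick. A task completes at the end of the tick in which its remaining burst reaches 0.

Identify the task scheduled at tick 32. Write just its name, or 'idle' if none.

t=0: vr[A=0 B=0 E=0 F=0] → run A
t=1: vr[A=1024/1991 B=0 E=0 F=0] → run B
t=2: vr[A=1024/1991 B=1024/3121 E=0 F=0 G=0] → run E
t=3: vr[A=1024/1991 B=1024/3121 E=1024/3121 F=0 G=0] → run F
t=4: vr[A=1024/1991 B=1024/3121 E=1024/3121 F=512/793 G=0] → run G
t=5: vr[A=1024/1991 B=1024/3121 E=1024/3121 F=512/793 G=1024/423 H=1024/3121] → run B
t=6: vr[A=1024/1991 B=2048/3121 E=1024/3121 F=512/793 G=1024/423 H=1024/3121] → run E
t=7: vr[A=1024/1991 B=2048/3121 E=2048/3121 F=512/793 G=1024/423 H=1024/3121] → run H
t=8: vr[A=1024/1991 B=2048/3121 E=2048/3121 F=512/793 G=1024/423 H=3538944/1045535] → run A
t=9: vr[A=2048/1991 B=2048/3121 E=2048/3121 F=512/793 G=1024/423 H=3538944/1045535] → run F
t=10: vr[A=2048/1991 B=2048/3121 E=2048/3121 F=1024/793 G=1024/423 H=3538944/1045535] → run B
t=11: vr[A=2048/1991 B=3072/3121 E=2048/3121 F=1024/793 G=1024/423 H=3538944/1045535] → run E
t=12: vr[A=2048/1991 B=3072/3121 F=1024/793 G=1024/423 H=3538944/1045535] → run B
t=13: vr[A=2048/1991 B=4096/3121 F=1024/793 G=1024/423 H=3538944/1045535] → run A
t=14: vr[A=3072/1991 B=4096/3121 F=1024/793 G=1024/423 H=3538944/1045535] → run F
t=15: vr[A=3072/1991 B=4096/3121 F=1536/793 G=1024/423 H=3538944/1045535] → run B
t=16: vr[A=3072/1991 F=1536/793 G=1024/423 H=3538944/1045535] → run A
t=17: vr[A=4096/1991 F=1536/793 G=1024/423 H=3538944/1045535] → run F
t=18: vr[A=4096/1991 F=2048/793 G=1024/423 H=3538944/1045535] → run A
t=19: vr[A=5120/1991 F=2048/793 G=1024/423 H=3538944/1045535] → run G
t=20: vr[A=5120/1991 F=2048/793 G=2048/423 H=3538944/1045535] → run A
t=21: vr[A=6144/1991 F=2048/793 G=2048/423 H=3538944/1045535] → run F
t=22: vr[A=6144/1991 G=2048/423 H=3538944/1045535] → run A
t=23: vr[G=2048/423 H=3538944/1045535] → run H
t=24: vr[G=2048/423 H=6734848/1045535] → run G
t=25: vr[G=1024/141 H=6734848/1045535] → run H
t=26: vr[G=1024/141 H=9930752/1045535] → run G
t=27: vr[G=4096/423 H=9930752/1045535] → run H
t=28: vr[G=4096/423 H=13126656/1045535] → run G
t=29: vr[H=13126656/1045535] → run H
t=30: vr[H=3264512/209107] → run H
t=31: vr[H=19518464/1045535] → run H
t=32: vr[H=22714368/1045535] → run H
t=33: (idle)
t=34: (idle)
t=35: (idle)
t=36: (idle)
t=37: (idle)

running at tick 32 = H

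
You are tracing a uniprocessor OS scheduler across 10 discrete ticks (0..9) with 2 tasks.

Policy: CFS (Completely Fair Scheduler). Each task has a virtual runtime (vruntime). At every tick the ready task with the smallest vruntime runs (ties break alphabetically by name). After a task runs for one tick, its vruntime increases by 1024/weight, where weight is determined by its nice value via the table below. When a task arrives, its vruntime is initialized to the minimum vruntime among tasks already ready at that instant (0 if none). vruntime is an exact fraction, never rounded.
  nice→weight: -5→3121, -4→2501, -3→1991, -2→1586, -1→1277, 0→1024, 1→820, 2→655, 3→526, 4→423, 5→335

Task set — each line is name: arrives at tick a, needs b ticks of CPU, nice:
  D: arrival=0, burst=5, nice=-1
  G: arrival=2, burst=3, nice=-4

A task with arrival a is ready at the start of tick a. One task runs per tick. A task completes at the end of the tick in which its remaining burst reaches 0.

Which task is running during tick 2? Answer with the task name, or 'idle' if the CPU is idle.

running at tick 2 = D

t=0: vr[D=0] → run D
t=1: vr[D=1024/1277] → run D
t=2: vr[D=2048/1277 G=2048/1277] → run D
t=3: vr[D=3072/1277 G=2048/1277] → run G
t=4: vr[D=3072/1277 G=6429696/3193777] → run G
t=5: vr[D=3072/1277 G=7737344/3193777] → run D
t=6: vr[D=4096/1277 G=7737344/3193777] → run G
t=7: vr[D=4096/1277] → run D
t=8: (idle)
t=9: (idle)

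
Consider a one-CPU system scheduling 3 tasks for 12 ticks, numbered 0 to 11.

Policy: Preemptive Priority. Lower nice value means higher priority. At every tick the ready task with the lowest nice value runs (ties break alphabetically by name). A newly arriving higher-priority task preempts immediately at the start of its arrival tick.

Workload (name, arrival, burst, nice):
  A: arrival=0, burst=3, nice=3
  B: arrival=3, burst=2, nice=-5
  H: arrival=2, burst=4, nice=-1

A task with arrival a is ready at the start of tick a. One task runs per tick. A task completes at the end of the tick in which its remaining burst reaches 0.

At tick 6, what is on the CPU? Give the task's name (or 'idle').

t=0: ready={A} → run A
t=1: ready={A} → run A
t=2: ready={A,H} → run H
t=3: ready={A,B,H} → run B
t=4: ready={A,B,H} → run B
t=5: ready={A,H} → run H
t=6: ready={A,H} → run H
t=7: ready={A,H} → run H
t=8: ready={A} → run A
t=9: (idle)
t=10: (idle)
t=11: (idle)

running at tick 6 = H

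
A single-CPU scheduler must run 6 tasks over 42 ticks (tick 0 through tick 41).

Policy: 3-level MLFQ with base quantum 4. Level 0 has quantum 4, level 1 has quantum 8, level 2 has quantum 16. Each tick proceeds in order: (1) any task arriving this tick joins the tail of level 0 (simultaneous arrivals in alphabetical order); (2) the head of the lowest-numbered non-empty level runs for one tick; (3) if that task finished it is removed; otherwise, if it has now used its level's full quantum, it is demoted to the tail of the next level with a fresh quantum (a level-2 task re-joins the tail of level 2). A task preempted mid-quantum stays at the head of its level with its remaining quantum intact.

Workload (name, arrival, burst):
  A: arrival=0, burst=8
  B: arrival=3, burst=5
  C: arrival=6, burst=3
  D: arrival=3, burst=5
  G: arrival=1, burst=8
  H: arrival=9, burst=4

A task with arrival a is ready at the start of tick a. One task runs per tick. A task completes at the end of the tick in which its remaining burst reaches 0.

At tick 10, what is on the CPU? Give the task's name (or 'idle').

running at tick 10 = B

t=0: L0/L1/L2 = A/-/- → run A
t=1: L0/L1/L2 = AG/-/- → run A
t=2: L0/L1/L2 = AG/-/- → run A
t=3: L0/L1/L2 = AGBD/-/- → run A
t=4: L0/L1/L2 = GBD/A/- → run G
t=5: L0/L1/L2 = GBD/A/- → run G
t=6: L0/L1/L2 = GBDC/A/- → run G
t=7: L0/L1/L2 = GBDC/A/- → run G
t=8: L0/L1/L2 = BDC/AG/- → run B
t=9: L0/L1/L2 = BDCH/AG/- → run B
t=10: L0/L1/L2 = BDCH/AG/- → run B
t=11: L0/L1/L2 = BDCH/AG/- → run B
t=12: L0/L1/L2 = DCH/AGB/- → run D
t=13: L0/L1/L2 = DCH/AGB/- → run D
t=14: L0/L1/L2 = DCH/AGB/- → run D
t=15: L0/L1/L2 = DCH/AGB/- → run D
t=16: L0/L1/L2 = CH/AGBD/- → run C
t=17: L0/L1/L2 = CH/AGBD/- → run C
t=18: L0/L1/L2 = CH/AGBD/- → run C
t=19: L0/L1/L2 = H/AGBD/- → run H
t=20: L0/L1/L2 = H/AGBD/- → run H
t=21: L0/L1/L2 = H/AGBD/- → run H
t=22: L0/L1/L2 = H/AGBD/- → run H
t=23: L0/L1/L2 = -/AGBD/- → run A
t=24: L0/L1/L2 = -/AGBD/- → run A
t=25: L0/L1/L2 = -/AGBD/- → run A
t=26: L0/L1/L2 = -/AGBD/- → run A
t=27: L0/L1/L2 = -/GBD/- → run G
t=28: L0/L1/L2 = -/GBD/- → run G
t=29: L0/L1/L2 = -/GBD/- → run G
t=30: L0/L1/L2 = -/GBD/- → run G
t=31: L0/L1/L2 = -/BD/- → run B
t=32: L0/L1/L2 = -/D/- → run D
t=33: (idle)
t=34: (idle)
t=35: (idle)
t=36: (idle)
t=37: (idle)
t=38: (idle)
t=39: (idle)
t=40: (idle)
t=41: (idle)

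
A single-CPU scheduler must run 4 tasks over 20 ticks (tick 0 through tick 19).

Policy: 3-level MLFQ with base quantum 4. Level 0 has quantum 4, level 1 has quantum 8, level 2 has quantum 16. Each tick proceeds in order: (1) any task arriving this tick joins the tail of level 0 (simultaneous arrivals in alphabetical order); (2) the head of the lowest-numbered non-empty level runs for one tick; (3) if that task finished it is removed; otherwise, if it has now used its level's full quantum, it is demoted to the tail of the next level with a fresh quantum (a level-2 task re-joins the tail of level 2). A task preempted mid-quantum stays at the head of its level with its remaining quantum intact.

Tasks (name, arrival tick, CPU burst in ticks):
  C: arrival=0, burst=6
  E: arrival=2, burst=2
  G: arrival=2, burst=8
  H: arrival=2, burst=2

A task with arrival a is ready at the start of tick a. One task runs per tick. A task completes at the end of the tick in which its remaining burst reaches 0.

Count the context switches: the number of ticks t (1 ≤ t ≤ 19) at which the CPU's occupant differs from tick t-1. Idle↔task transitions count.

context switches = 6

t=0: L0/L1/L2 = C/-/- → run C
t=1: L0/L1/L2 = C/-/- → run C
t=2: L0/L1/L2 = CEGH/-/- → run C
t=3: L0/L1/L2 = CEGH/-/- → run C
t=4: L0/L1/L2 = EGH/C/- → run E
t=5: L0/L1/L2 = EGH/C/- → run E
t=6: L0/L1/L2 = GH/C/- → run G
t=7: L0/L1/L2 = GH/C/- → run G
t=8: L0/L1/L2 = GH/C/- → run G
t=9: L0/L1/L2 = GH/C/- → run G
t=10: L0/L1/L2 = H/CG/- → run H
t=11: L0/L1/L2 = H/CG/- → run H
t=12: L0/L1/L2 = -/CG/- → run C
t=13: L0/L1/L2 = -/CG/- → run C
t=14: L0/L1/L2 = -/G/- → run G
t=15: L0/L1/L2 = -/G/- → run G
t=16: L0/L1/L2 = -/G/- → run G
t=17: L0/L1/L2 = -/G/- → run G
t=18: (idle)
t=19: (idle)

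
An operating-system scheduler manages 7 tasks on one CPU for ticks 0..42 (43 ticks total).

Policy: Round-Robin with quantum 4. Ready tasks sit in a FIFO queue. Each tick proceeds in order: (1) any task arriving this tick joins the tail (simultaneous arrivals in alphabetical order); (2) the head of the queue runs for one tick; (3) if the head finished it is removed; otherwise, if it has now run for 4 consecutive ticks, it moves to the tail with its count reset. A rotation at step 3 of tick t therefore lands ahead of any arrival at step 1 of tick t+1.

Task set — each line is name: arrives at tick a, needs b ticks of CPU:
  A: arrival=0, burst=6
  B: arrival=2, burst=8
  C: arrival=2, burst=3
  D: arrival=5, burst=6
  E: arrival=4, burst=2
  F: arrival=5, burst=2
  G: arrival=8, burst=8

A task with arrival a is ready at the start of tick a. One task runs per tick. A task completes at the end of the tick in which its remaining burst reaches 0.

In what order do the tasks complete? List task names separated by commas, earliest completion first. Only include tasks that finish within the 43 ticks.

completion order = C, A, E, F, B, D, G

t=0: queue=[A] q_used=0 → run A
t=1: queue=[A] q_used=1 → run A
t=2: queue=[A,B,C] q_used=2 → run A
t=3: queue=[A,B,C] q_used=3 → run A
t=4: queue=[B,C,A,E] q_used=0 → run B
t=5: queue=[B,C,A,E,D,F] q_used=1 → run B
t=6: queue=[B,C,A,E,D,F] q_used=2 → run B
t=7: queue=[B,C,A,E,D,F] q_used=3 → run B
t=8: queue=[C,A,E,D,F,B,G] q_used=0 → run C
t=9: queue=[C,A,E,D,F,B,G] q_used=1 → run C
t=10: queue=[C,A,E,D,F,B,G] q_used=2 → run C
t=11: queue=[A,E,D,F,B,G] q_used=0 → run A
t=12: queue=[A,E,D,F,B,G] q_used=1 → run A
t=13: queue=[E,D,F,B,G] q_used=0 → run E
t=14: queue=[E,D,F,B,G] q_used=1 → run E
t=15: queue=[D,F,B,G] q_used=0 → run D
t=16: queue=[D,F,B,G] q_used=1 → run D
t=17: queue=[D,F,B,G] q_used=2 → run D
t=18: queue=[D,F,B,G] q_used=3 → run D
t=19: queue=[F,B,G,D] q_used=0 → run F
t=20: queue=[F,B,G,D] q_used=1 → run F
t=21: queue=[B,G,D] q_used=0 → run B
t=22: queue=[B,G,D] q_used=1 → run B
t=23: queue=[B,G,D] q_used=2 → run B
t=24: queue=[B,G,D] q_used=3 → run B
t=25: queue=[G,D] q_used=0 → run G
t=26: queue=[G,D] q_used=1 → run G
t=27: queue=[G,D] q_used=2 → run G
t=28: queue=[G,D] q_used=3 → run G
t=29: queue=[D,G] q_used=0 → run D
t=30: queue=[D,G] q_used=1 → run D
t=31: queue=[G] q_used=0 → run G
t=32: queue=[G] q_used=1 → run G
t=33: queue=[G] q_used=2 → run G
t=34: queue=[G] q_used=3 → run G
t=35: (idle)
t=36: (idle)
t=37: (idle)
t=38: (idle)
t=39: (idle)
t=40: (idle)
t=41: (idle)
t=42: (idle)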